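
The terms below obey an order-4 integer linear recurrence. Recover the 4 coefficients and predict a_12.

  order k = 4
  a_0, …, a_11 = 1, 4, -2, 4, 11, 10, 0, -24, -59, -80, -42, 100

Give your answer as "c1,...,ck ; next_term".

2,-2,0,-1 ; 343

  a_4 = 2·4 + -2·-2 + 0·4 + -1·1 = 11
  a_5 = 2·11 + -2·4 + 0·-2 + -1·4 = 10
  a_6 = 2·10 + -2·11 + 0·4 + -1·-2 = 0
  a_7 = 2·0 + -2·10 + 0·11 + -1·4 = -24
  a_8 = 2·-24 + -2·0 + 0·10 + -1·11 = -59
  a_9 = 2·-59 + -2·-24 + 0·0 + -1·10 = -80
  a_10 = 2·-80 + -2·-59 + 0·-24 + -1·0 = -42
  a_11 = 2·-42 + -2·-80 + 0·-59 + -1·-24 = 100
  a_12 = 2·100 + -2·-42 + 0·-80 + -1·-59 = 343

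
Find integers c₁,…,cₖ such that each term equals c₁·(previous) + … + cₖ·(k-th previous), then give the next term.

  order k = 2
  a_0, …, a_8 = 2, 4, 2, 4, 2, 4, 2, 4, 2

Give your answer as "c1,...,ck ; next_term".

0,1 ; 4

  a_2 = 0·4 + 1·2 = 2
  a_3 = 0·2 + 1·4 = 4
  a_4 = 0·4 + 1·2 = 2
  a_5 = 0·2 + 1·4 = 4
  a_6 = 0·4 + 1·2 = 2
  a_7 = 0·2 + 1·4 = 4
  a_8 = 0·4 + 1·2 = 2
  a_9 = 0·2 + 1·4 = 4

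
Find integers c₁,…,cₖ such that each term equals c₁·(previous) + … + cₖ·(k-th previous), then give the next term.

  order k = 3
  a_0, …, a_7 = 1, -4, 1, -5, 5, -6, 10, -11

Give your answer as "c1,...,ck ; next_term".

0,1,-1 ; 16

  a_3 = 0·1 + 1·-4 + -1·1 = -5
  a_4 = 0·-5 + 1·1 + -1·-4 = 5
  a_5 = 0·5 + 1·-5 + -1·1 = -6
  a_6 = 0·-6 + 1·5 + -1·-5 = 10
  a_7 = 0·10 + 1·-6 + -1·5 = -11
  a_8 = 0·-11 + 1·10 + -1·-6 = 16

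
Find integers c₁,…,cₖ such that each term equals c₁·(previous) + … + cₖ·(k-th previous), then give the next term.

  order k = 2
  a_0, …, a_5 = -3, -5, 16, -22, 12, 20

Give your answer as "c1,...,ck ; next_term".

-2,-2 ; -64

  a_2 = -2·-5 + -2·-3 = 16
  a_3 = -2·16 + -2·-5 = -22
  a_4 = -2·-22 + -2·16 = 12
  a_5 = -2·12 + -2·-22 = 20
  a_6 = -2·20 + -2·12 = -64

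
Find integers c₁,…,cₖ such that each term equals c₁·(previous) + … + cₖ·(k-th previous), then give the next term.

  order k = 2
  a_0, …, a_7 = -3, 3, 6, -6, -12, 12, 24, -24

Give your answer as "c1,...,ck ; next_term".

  a_2 = 0·3 + -2·-3 = 6
  a_3 = 0·6 + -2·3 = -6
  a_4 = 0·-6 + -2·6 = -12
  a_5 = 0·-12 + -2·-6 = 12
  a_6 = 0·12 + -2·-12 = 24
  a_7 = 0·24 + -2·12 = -24
  a_8 = 0·-24 + -2·24 = -48

0,-2 ; -48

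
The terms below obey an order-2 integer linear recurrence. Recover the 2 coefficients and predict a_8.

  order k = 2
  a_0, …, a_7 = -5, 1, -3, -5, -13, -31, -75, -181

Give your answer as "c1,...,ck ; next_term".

  a_2 = 2·1 + 1·-5 = -3
  a_3 = 2·-3 + 1·1 = -5
  a_4 = 2·-5 + 1·-3 = -13
  a_5 = 2·-13 + 1·-5 = -31
  a_6 = 2·-31 + 1·-13 = -75
  a_7 = 2·-75 + 1·-31 = -181
  a_8 = 2·-181 + 1·-75 = -437

2,1 ; -437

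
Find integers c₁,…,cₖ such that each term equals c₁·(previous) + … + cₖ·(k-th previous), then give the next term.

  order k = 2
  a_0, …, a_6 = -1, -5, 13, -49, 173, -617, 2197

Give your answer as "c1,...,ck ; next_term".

-3,2 ; -7825

  a_2 = -3·-5 + 2·-1 = 13
  a_3 = -3·13 + 2·-5 = -49
  a_4 = -3·-49 + 2·13 = 173
  a_5 = -3·173 + 2·-49 = -617
  a_6 = -3·-617 + 2·173 = 2197
  a_7 = -3·2197 + 2·-617 = -7825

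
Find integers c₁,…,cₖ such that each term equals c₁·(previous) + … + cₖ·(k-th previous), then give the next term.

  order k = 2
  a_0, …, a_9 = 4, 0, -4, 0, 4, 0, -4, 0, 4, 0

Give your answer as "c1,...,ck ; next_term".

  a_2 = 0·0 + -1·4 = -4
  a_3 = 0·-4 + -1·0 = 0
  a_4 = 0·0 + -1·-4 = 4
  a_5 = 0·4 + -1·0 = 0
  a_6 = 0·0 + -1·4 = -4
  a_7 = 0·-4 + -1·0 = 0
  a_8 = 0·0 + -1·-4 = 4
  a_9 = 0·4 + -1·0 = 0
  a_10 = 0·0 + -1·4 = -4

0,-1 ; -4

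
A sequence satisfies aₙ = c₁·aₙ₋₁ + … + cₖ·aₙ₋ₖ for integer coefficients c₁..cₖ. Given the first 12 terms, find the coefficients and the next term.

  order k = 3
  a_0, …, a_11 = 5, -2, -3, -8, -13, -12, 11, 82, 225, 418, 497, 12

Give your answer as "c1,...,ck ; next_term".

3,-3,-1 ; -1873

  a_3 = 3·-3 + -3·-2 + -1·5 = -8
  a_4 = 3·-8 + -3·-3 + -1·-2 = -13
  a_5 = 3·-13 + -3·-8 + -1·-3 = -12
  a_6 = 3·-12 + -3·-13 + -1·-8 = 11
  a_7 = 3·11 + -3·-12 + -1·-13 = 82
  a_8 = 3·82 + -3·11 + -1·-12 = 225
  a_9 = 3·225 + -3·82 + -1·11 = 418
  a_10 = 3·418 + -3·225 + -1·82 = 497
  a_11 = 3·497 + -3·418 + -1·225 = 12
  a_12 = 3·12 + -3·497 + -1·418 = -1873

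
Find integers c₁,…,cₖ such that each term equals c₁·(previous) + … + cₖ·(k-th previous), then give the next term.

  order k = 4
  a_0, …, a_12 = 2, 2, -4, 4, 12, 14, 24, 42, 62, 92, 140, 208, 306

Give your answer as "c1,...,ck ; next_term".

  a_4 = 2·4 + -1·-4 + 1·2 + -1·2 = 12
  a_5 = 2·12 + -1·4 + 1·-4 + -1·2 = 14
  a_6 = 2·14 + -1·12 + 1·4 + -1·-4 = 24
  a_7 = 2·24 + -1·14 + 1·12 + -1·4 = 42
  a_8 = 2·42 + -1·24 + 1·14 + -1·12 = 62
  a_9 = 2·62 + -1·42 + 1·24 + -1·14 = 92
  a_10 = 2·92 + -1·62 + 1·42 + -1·24 = 140
  a_11 = 2·140 + -1·92 + 1·62 + -1·42 = 208
  a_12 = 2·208 + -1·140 + 1·92 + -1·62 = 306
  a_13 = 2·306 + -1·208 + 1·140 + -1·92 = 452

2,-1,1,-1 ; 452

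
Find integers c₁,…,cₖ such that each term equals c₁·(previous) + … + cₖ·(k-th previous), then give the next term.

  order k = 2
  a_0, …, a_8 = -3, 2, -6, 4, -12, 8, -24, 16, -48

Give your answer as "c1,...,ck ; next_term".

  a_2 = 0·2 + 2·-3 = -6
  a_3 = 0·-6 + 2·2 = 4
  a_4 = 0·4 + 2·-6 = -12
  a_5 = 0·-12 + 2·4 = 8
  a_6 = 0·8 + 2·-12 = -24
  a_7 = 0·-24 + 2·8 = 16
  a_8 = 0·16 + 2·-24 = -48
  a_9 = 0·-48 + 2·16 = 32

0,2 ; 32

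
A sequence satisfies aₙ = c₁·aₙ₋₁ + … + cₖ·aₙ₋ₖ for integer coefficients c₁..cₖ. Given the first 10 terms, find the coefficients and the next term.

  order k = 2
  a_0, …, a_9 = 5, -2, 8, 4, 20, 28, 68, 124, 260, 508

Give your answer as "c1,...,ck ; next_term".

1,2 ; 1028

  a_2 = 1·-2 + 2·5 = 8
  a_3 = 1·8 + 2·-2 = 4
  a_4 = 1·4 + 2·8 = 20
  a_5 = 1·20 + 2·4 = 28
  a_6 = 1·28 + 2·20 = 68
  a_7 = 1·68 + 2·28 = 124
  a_8 = 1·124 + 2·68 = 260
  a_9 = 1·260 + 2·124 = 508
  a_10 = 1·508 + 2·260 = 1028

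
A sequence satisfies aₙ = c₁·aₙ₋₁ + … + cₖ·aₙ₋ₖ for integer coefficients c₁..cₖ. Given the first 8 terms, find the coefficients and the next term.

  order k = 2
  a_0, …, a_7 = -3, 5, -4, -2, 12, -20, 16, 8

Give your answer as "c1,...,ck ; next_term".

  a_2 = -2·5 + -2·-3 = -4
  a_3 = -2·-4 + -2·5 = -2
  a_4 = -2·-2 + -2·-4 = 12
  a_5 = -2·12 + -2·-2 = -20
  a_6 = -2·-20 + -2·12 = 16
  a_7 = -2·16 + -2·-20 = 8
  a_8 = -2·8 + -2·16 = -48

-2,-2 ; -48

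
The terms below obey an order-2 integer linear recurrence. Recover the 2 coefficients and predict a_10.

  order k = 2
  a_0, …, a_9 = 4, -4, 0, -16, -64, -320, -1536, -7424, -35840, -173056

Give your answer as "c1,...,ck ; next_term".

4,4 ; -835584

  a_2 = 4·-4 + 4·4 = 0
  a_3 = 4·0 + 4·-4 = -16
  a_4 = 4·-16 + 4·0 = -64
  a_5 = 4·-64 + 4·-16 = -320
  a_6 = 4·-320 + 4·-64 = -1536
  a_7 = 4·-1536 + 4·-320 = -7424
  a_8 = 4·-7424 + 4·-1536 = -35840
  a_9 = 4·-35840 + 4·-7424 = -173056
  a_10 = 4·-173056 + 4·-35840 = -835584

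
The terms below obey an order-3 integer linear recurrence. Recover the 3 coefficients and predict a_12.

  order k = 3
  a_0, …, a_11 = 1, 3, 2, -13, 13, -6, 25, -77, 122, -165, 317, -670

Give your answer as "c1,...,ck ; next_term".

-2,-2,-3 ; 1201

  a_3 = -2·2 + -2·3 + -3·1 = -13
  a_4 = -2·-13 + -2·2 + -3·3 = 13
  a_5 = -2·13 + -2·-13 + -3·2 = -6
  a_6 = -2·-6 + -2·13 + -3·-13 = 25
  a_7 = -2·25 + -2·-6 + -3·13 = -77
  a_8 = -2·-77 + -2·25 + -3·-6 = 122
  a_9 = -2·122 + -2·-77 + -3·25 = -165
  a_10 = -2·-165 + -2·122 + -3·-77 = 317
  a_11 = -2·317 + -2·-165 + -3·122 = -670
  a_12 = -2·-670 + -2·317 + -3·-165 = 1201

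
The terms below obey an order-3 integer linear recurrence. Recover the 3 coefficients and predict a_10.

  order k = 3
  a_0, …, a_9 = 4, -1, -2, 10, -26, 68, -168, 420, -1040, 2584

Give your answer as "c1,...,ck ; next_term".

-2,2,2 ; -6408

  a_3 = -2·-2 + 2·-1 + 2·4 = 10
  a_4 = -2·10 + 2·-2 + 2·-1 = -26
  a_5 = -2·-26 + 2·10 + 2·-2 = 68
  a_6 = -2·68 + 2·-26 + 2·10 = -168
  a_7 = -2·-168 + 2·68 + 2·-26 = 420
  a_8 = -2·420 + 2·-168 + 2·68 = -1040
  a_9 = -2·-1040 + 2·420 + 2·-168 = 2584
  a_10 = -2·2584 + 2·-1040 + 2·420 = -6408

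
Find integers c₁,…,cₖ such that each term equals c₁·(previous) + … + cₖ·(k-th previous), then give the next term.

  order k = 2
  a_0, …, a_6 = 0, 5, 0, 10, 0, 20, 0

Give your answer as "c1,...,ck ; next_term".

  a_2 = 0·5 + 2·0 = 0
  a_3 = 0·0 + 2·5 = 10
  a_4 = 0·10 + 2·0 = 0
  a_5 = 0·0 + 2·10 = 20
  a_6 = 0·20 + 2·0 = 0
  a_7 = 0·0 + 2·20 = 40

0,2 ; 40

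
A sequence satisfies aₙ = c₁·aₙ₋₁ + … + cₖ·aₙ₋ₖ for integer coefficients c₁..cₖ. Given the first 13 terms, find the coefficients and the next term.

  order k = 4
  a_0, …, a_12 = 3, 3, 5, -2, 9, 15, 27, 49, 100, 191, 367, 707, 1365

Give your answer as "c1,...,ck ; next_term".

1,1,1,1 ; 2630

  a_4 = 1·-2 + 1·5 + 1·3 + 1·3 = 9
  a_5 = 1·9 + 1·-2 + 1·5 + 1·3 = 15
  a_6 = 1·15 + 1·9 + 1·-2 + 1·5 = 27
  a_7 = 1·27 + 1·15 + 1·9 + 1·-2 = 49
  a_8 = 1·49 + 1·27 + 1·15 + 1·9 = 100
  a_9 = 1·100 + 1·49 + 1·27 + 1·15 = 191
  a_10 = 1·191 + 1·100 + 1·49 + 1·27 = 367
  a_11 = 1·367 + 1·191 + 1·100 + 1·49 = 707
  a_12 = 1·707 + 1·367 + 1·191 + 1·100 = 1365
  a_13 = 1·1365 + 1·707 + 1·367 + 1·191 = 2630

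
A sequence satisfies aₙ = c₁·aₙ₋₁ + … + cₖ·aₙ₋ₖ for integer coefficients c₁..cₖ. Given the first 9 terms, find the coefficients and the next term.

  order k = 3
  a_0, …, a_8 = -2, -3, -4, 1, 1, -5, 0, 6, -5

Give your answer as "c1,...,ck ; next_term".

0,-1,1 ; -6

  a_3 = 0·-4 + -1·-3 + 1·-2 = 1
  a_4 = 0·1 + -1·-4 + 1·-3 = 1
  a_5 = 0·1 + -1·1 + 1·-4 = -5
  a_6 = 0·-5 + -1·1 + 1·1 = 0
  a_7 = 0·0 + -1·-5 + 1·1 = 6
  a_8 = 0·6 + -1·0 + 1·-5 = -5
  a_9 = 0·-5 + -1·6 + 1·0 = -6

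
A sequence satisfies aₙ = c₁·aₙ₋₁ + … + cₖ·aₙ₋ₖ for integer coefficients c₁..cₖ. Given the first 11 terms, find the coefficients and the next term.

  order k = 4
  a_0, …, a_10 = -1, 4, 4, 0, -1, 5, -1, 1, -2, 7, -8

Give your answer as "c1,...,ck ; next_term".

  a_4 = -1·0 + 0·4 + 0·4 + 1·-1 = -1
  a_5 = -1·-1 + 0·0 + 0·4 + 1·4 = 5
  a_6 = -1·5 + 0·-1 + 0·0 + 1·4 = -1
  a_7 = -1·-1 + 0·5 + 0·-1 + 1·0 = 1
  a_8 = -1·1 + 0·-1 + 0·5 + 1·-1 = -2
  a_9 = -1·-2 + 0·1 + 0·-1 + 1·5 = 7
  a_10 = -1·7 + 0·-2 + 0·1 + 1·-1 = -8
  a_11 = -1·-8 + 0·7 + 0·-2 + 1·1 = 9

-1,0,0,1 ; 9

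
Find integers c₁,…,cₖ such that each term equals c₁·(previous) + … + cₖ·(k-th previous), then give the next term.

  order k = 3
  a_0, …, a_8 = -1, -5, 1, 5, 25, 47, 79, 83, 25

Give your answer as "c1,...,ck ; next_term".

  a_3 = 2·1 + 0·-5 + -3·-1 = 5
  a_4 = 2·5 + 0·1 + -3·-5 = 25
  a_5 = 2·25 + 0·5 + -3·1 = 47
  a_6 = 2·47 + 0·25 + -3·5 = 79
  a_7 = 2·79 + 0·47 + -3·25 = 83
  a_8 = 2·83 + 0·79 + -3·47 = 25
  a_9 = 2·25 + 0·83 + -3·79 = -187

2,0,-3 ; -187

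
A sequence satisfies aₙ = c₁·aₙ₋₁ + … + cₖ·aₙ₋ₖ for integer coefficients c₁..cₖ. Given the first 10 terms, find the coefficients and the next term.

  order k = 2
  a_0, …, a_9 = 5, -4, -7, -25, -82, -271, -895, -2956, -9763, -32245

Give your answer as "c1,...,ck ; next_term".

3,1 ; -106498

  a_2 = 3·-4 + 1·5 = -7
  a_3 = 3·-7 + 1·-4 = -25
  a_4 = 3·-25 + 1·-7 = -82
  a_5 = 3·-82 + 1·-25 = -271
  a_6 = 3·-271 + 1·-82 = -895
  a_7 = 3·-895 + 1·-271 = -2956
  a_8 = 3·-2956 + 1·-895 = -9763
  a_9 = 3·-9763 + 1·-2956 = -32245
  a_10 = 3·-32245 + 1·-9763 = -106498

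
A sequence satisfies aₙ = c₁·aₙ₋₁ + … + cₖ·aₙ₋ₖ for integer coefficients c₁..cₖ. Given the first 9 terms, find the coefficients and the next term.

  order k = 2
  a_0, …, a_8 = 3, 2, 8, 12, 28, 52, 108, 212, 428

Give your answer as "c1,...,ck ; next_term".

  a_2 = 1·2 + 2·3 = 8
  a_3 = 1·8 + 2·2 = 12
  a_4 = 1·12 + 2·8 = 28
  a_5 = 1·28 + 2·12 = 52
  a_6 = 1·52 + 2·28 = 108
  a_7 = 1·108 + 2·52 = 212
  a_8 = 1·212 + 2·108 = 428
  a_9 = 1·428 + 2·212 = 852

1,2 ; 852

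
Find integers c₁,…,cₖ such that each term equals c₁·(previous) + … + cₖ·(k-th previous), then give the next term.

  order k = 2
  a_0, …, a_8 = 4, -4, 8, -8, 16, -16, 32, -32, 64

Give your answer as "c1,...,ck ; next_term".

  a_2 = 0·-4 + 2·4 = 8
  a_3 = 0·8 + 2·-4 = -8
  a_4 = 0·-8 + 2·8 = 16
  a_5 = 0·16 + 2·-8 = -16
  a_6 = 0·-16 + 2·16 = 32
  a_7 = 0·32 + 2·-16 = -32
  a_8 = 0·-32 + 2·32 = 64
  a_9 = 0·64 + 2·-32 = -64

0,2 ; -64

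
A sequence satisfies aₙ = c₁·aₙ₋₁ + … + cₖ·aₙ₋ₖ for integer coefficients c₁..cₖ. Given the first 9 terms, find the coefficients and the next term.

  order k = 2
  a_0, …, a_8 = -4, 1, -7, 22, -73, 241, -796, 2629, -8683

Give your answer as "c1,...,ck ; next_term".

  a_2 = -3·1 + 1·-4 = -7
  a_3 = -3·-7 + 1·1 = 22
  a_4 = -3·22 + 1·-7 = -73
  a_5 = -3·-73 + 1·22 = 241
  a_6 = -3·241 + 1·-73 = -796
  a_7 = -3·-796 + 1·241 = 2629
  a_8 = -3·2629 + 1·-796 = -8683
  a_9 = -3·-8683 + 1·2629 = 28678

-3,1 ; 28678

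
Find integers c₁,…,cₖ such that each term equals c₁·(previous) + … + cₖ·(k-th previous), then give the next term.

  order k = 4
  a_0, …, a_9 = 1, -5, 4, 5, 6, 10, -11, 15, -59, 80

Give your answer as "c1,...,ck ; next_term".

  a_4 = -1·5 + 2·4 + -1·-5 + -2·1 = 6
  a_5 = -1·6 + 2·5 + -1·4 + -2·-5 = 10
  a_6 = -1·10 + 2·6 + -1·5 + -2·4 = -11
  a_7 = -1·-11 + 2·10 + -1·6 + -2·5 = 15
  a_8 = -1·15 + 2·-11 + -1·10 + -2·6 = -59
  a_9 = -1·-59 + 2·15 + -1·-11 + -2·10 = 80
  a_10 = -1·80 + 2·-59 + -1·15 + -2·-11 = -191

-1,2,-1,-2 ; -191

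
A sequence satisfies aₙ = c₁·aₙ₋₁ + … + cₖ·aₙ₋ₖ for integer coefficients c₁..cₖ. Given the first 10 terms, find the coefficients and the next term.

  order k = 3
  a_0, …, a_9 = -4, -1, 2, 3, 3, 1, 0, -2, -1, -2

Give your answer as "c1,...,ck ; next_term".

  a_3 = 0·2 + 1·-1 + -1·-4 = 3
  a_4 = 0·3 + 1·2 + -1·-1 = 3
  a_5 = 0·3 + 1·3 + -1·2 = 1
  a_6 = 0·1 + 1·3 + -1·3 = 0
  a_7 = 0·0 + 1·1 + -1·3 = -2
  a_8 = 0·-2 + 1·0 + -1·1 = -1
  a_9 = 0·-1 + 1·-2 + -1·0 = -2
  a_10 = 0·-2 + 1·-1 + -1·-2 = 1

0,1,-1 ; 1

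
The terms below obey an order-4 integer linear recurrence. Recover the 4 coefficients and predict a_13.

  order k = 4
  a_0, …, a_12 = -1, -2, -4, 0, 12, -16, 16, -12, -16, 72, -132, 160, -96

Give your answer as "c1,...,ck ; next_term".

  a_4 = -2·0 + -2·-4 + -1·-2 + -2·-1 = 12
  a_5 = -2·12 + -2·0 + -1·-4 + -2·-2 = -16
  a_6 = -2·-16 + -2·12 + -1·0 + -2·-4 = 16
  a_7 = -2·16 + -2·-16 + -1·12 + -2·0 = -12
  a_8 = -2·-12 + -2·16 + -1·-16 + -2·12 = -16
  a_9 = -2·-16 + -2·-12 + -1·16 + -2·-16 = 72
  a_10 = -2·72 + -2·-16 + -1·-12 + -2·16 = -132
  a_11 = -2·-132 + -2·72 + -1·-16 + -2·-12 = 160
  a_12 = -2·160 + -2·-132 + -1·72 + -2·-16 = -96
  a_13 = -2·-96 + -2·160 + -1·-132 + -2·72 = -140

-2,-2,-1,-2 ; -140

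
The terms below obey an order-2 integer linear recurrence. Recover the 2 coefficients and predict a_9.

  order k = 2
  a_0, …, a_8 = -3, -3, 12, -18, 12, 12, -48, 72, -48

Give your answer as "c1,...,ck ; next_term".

-2,-2 ; -48

  a_2 = -2·-3 + -2·-3 = 12
  a_3 = -2·12 + -2·-3 = -18
  a_4 = -2·-18 + -2·12 = 12
  a_5 = -2·12 + -2·-18 = 12
  a_6 = -2·12 + -2·12 = -48
  a_7 = -2·-48 + -2·12 = 72
  a_8 = -2·72 + -2·-48 = -48
  a_9 = -2·-48 + -2·72 = -48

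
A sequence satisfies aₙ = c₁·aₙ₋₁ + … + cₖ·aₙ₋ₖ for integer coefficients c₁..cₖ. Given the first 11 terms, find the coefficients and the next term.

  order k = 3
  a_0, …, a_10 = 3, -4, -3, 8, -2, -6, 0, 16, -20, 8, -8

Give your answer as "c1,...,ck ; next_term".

-2,-2,-2 ; 40

  a_3 = -2·-3 + -2·-4 + -2·3 = 8
  a_4 = -2·8 + -2·-3 + -2·-4 = -2
  a_5 = -2·-2 + -2·8 + -2·-3 = -6
  a_6 = -2·-6 + -2·-2 + -2·8 = 0
  a_7 = -2·0 + -2·-6 + -2·-2 = 16
  a_8 = -2·16 + -2·0 + -2·-6 = -20
  a_9 = -2·-20 + -2·16 + -2·0 = 8
  a_10 = -2·8 + -2·-20 + -2·16 = -8
  a_11 = -2·-8 + -2·8 + -2·-20 = 40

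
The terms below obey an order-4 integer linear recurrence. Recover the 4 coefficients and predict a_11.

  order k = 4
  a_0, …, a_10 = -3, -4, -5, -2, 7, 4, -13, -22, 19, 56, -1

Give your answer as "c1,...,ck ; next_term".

0,-1,-2,2 ; -138

  a_4 = 0·-2 + -1·-5 + -2·-4 + 2·-3 = 7
  a_5 = 0·7 + -1·-2 + -2·-5 + 2·-4 = 4
  a_6 = 0·4 + -1·7 + -2·-2 + 2·-5 = -13
  a_7 = 0·-13 + -1·4 + -2·7 + 2·-2 = -22
  a_8 = 0·-22 + -1·-13 + -2·4 + 2·7 = 19
  a_9 = 0·19 + -1·-22 + -2·-13 + 2·4 = 56
  a_10 = 0·56 + -1·19 + -2·-22 + 2·-13 = -1
  a_11 = 0·-1 + -1·56 + -2·19 + 2·-22 = -138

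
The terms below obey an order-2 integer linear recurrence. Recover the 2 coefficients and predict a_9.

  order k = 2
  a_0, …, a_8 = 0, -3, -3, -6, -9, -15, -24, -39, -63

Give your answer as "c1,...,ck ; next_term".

1,1 ; -102

  a_2 = 1·-3 + 1·0 = -3
  a_3 = 1·-3 + 1·-3 = -6
  a_4 = 1·-6 + 1·-3 = -9
  a_5 = 1·-9 + 1·-6 = -15
  a_6 = 1·-15 + 1·-9 = -24
  a_7 = 1·-24 + 1·-15 = -39
  a_8 = 1·-39 + 1·-24 = -63
  a_9 = 1·-63 + 1·-39 = -102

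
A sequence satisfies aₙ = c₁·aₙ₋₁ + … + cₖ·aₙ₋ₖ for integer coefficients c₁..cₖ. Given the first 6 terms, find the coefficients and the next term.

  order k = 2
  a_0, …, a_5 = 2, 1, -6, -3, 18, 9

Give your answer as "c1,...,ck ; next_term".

0,-3 ; -54

  a_2 = 0·1 + -3·2 = -6
  a_3 = 0·-6 + -3·1 = -3
  a_4 = 0·-3 + -3·-6 = 18
  a_5 = 0·18 + -3·-3 = 9
  a_6 = 0·9 + -3·18 = -54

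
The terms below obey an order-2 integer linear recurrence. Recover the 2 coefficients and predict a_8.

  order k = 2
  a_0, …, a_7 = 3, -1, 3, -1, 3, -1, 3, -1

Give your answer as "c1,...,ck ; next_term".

  a_2 = 0·-1 + 1·3 = 3
  a_3 = 0·3 + 1·-1 = -1
  a_4 = 0·-1 + 1·3 = 3
  a_5 = 0·3 + 1·-1 = -1
  a_6 = 0·-1 + 1·3 = 3
  a_7 = 0·3 + 1·-1 = -1
  a_8 = 0·-1 + 1·3 = 3

0,1 ; 3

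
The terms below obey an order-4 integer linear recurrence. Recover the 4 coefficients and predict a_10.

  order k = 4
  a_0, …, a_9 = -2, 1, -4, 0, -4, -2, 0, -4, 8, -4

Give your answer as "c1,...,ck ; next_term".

0,2,0,-2 ; 16

  a_4 = 0·0 + 2·-4 + 0·1 + -2·-2 = -4
  a_5 = 0·-4 + 2·0 + 0·-4 + -2·1 = -2
  a_6 = 0·-2 + 2·-4 + 0·0 + -2·-4 = 0
  a_7 = 0·0 + 2·-2 + 0·-4 + -2·0 = -4
  a_8 = 0·-4 + 2·0 + 0·-2 + -2·-4 = 8
  a_9 = 0·8 + 2·-4 + 0·0 + -2·-2 = -4
  a_10 = 0·-4 + 2·8 + 0·-4 + -2·0 = 16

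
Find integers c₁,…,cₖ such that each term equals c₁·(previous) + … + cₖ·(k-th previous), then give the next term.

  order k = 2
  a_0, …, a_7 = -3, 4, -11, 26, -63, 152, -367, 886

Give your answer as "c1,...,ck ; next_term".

-2,1 ; -2139

  a_2 = -2·4 + 1·-3 = -11
  a_3 = -2·-11 + 1·4 = 26
  a_4 = -2·26 + 1·-11 = -63
  a_5 = -2·-63 + 1·26 = 152
  a_6 = -2·152 + 1·-63 = -367
  a_7 = -2·-367 + 1·152 = 886
  a_8 = -2·886 + 1·-367 = -2139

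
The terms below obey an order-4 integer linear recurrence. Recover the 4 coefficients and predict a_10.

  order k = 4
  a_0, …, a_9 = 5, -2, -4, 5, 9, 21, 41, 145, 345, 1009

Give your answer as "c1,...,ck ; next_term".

  a_4 = 1·5 + 4·-4 + 0·-2 + 4·5 = 9
  a_5 = 1·9 + 4·5 + 0·-4 + 4·-2 = 21
  a_6 = 1·21 + 4·9 + 0·5 + 4·-4 = 41
  a_7 = 1·41 + 4·21 + 0·9 + 4·5 = 145
  a_8 = 1·145 + 4·41 + 0·21 + 4·9 = 345
  a_9 = 1·345 + 4·145 + 0·41 + 4·21 = 1009
  a_10 = 1·1009 + 4·345 + 0·145 + 4·41 = 2553

1,4,0,4 ; 2553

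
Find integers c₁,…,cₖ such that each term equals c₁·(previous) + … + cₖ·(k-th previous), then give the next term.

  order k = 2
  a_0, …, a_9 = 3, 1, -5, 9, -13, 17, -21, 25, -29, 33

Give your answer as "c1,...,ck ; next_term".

  a_2 = -2·1 + -1·3 = -5
  a_3 = -2·-5 + -1·1 = 9
  a_4 = -2·9 + -1·-5 = -13
  a_5 = -2·-13 + -1·9 = 17
  a_6 = -2·17 + -1·-13 = -21
  a_7 = -2·-21 + -1·17 = 25
  a_8 = -2·25 + -1·-21 = -29
  a_9 = -2·-29 + -1·25 = 33
  a_10 = -2·33 + -1·-29 = -37

-2,-1 ; -37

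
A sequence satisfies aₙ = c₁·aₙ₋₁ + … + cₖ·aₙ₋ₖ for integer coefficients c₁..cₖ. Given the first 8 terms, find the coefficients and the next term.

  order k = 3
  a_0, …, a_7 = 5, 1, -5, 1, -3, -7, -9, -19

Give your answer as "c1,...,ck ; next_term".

  a_3 = 1·-5 + 1·1 + 1·5 = 1
  a_4 = 1·1 + 1·-5 + 1·1 = -3
  a_5 = 1·-3 + 1·1 + 1·-5 = -7
  a_6 = 1·-7 + 1·-3 + 1·1 = -9
  a_7 = 1·-9 + 1·-7 + 1·-3 = -19
  a_8 = 1·-19 + 1·-9 + 1·-7 = -35

1,1,1 ; -35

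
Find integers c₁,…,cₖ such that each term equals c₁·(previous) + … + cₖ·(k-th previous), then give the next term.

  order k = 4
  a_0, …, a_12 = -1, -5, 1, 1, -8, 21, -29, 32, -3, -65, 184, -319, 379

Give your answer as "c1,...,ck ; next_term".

-1,1,2,-2 ; -200

  a_4 = -1·1 + 1·1 + 2·-5 + -2·-1 = -8
  a_5 = -1·-8 + 1·1 + 2·1 + -2·-5 = 21
  a_6 = -1·21 + 1·-8 + 2·1 + -2·1 = -29
  a_7 = -1·-29 + 1·21 + 2·-8 + -2·1 = 32
  a_8 = -1·32 + 1·-29 + 2·21 + -2·-8 = -3
  a_9 = -1·-3 + 1·32 + 2·-29 + -2·21 = -65
  a_10 = -1·-65 + 1·-3 + 2·32 + -2·-29 = 184
  a_11 = -1·184 + 1·-65 + 2·-3 + -2·32 = -319
  a_12 = -1·-319 + 1·184 + 2·-65 + -2·-3 = 379
  a_13 = -1·379 + 1·-319 + 2·184 + -2·-65 = -200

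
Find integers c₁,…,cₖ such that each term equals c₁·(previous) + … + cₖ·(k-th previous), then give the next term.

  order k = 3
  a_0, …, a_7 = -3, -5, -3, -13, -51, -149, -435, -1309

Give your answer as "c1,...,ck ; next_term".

  a_3 = 3·-3 + -1·-5 + 3·-3 = -13
  a_4 = 3·-13 + -1·-3 + 3·-5 = -51
  a_5 = 3·-51 + -1·-13 + 3·-3 = -149
  a_6 = 3·-149 + -1·-51 + 3·-13 = -435
  a_7 = 3·-435 + -1·-149 + 3·-51 = -1309
  a_8 = 3·-1309 + -1·-435 + 3·-149 = -3939

3,-1,3 ; -3939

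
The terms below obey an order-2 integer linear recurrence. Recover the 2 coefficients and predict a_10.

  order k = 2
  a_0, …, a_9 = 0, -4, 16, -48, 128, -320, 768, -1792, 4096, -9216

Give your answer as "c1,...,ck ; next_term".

  a_2 = -4·-4 + -4·0 = 16
  a_3 = -4·16 + -4·-4 = -48
  a_4 = -4·-48 + -4·16 = 128
  a_5 = -4·128 + -4·-48 = -320
  a_6 = -4·-320 + -4·128 = 768
  a_7 = -4·768 + -4·-320 = -1792
  a_8 = -4·-1792 + -4·768 = 4096
  a_9 = -4·4096 + -4·-1792 = -9216
  a_10 = -4·-9216 + -4·4096 = 20480

-4,-4 ; 20480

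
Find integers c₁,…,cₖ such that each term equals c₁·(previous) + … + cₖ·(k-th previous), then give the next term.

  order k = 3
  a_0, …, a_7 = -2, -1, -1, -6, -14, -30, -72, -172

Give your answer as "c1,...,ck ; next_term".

  a_3 = 2·-1 + 0·-1 + 2·-2 = -6
  a_4 = 2·-6 + 0·-1 + 2·-1 = -14
  a_5 = 2·-14 + 0·-6 + 2·-1 = -30
  a_6 = 2·-30 + 0·-14 + 2·-6 = -72
  a_7 = 2·-72 + 0·-30 + 2·-14 = -172
  a_8 = 2·-172 + 0·-72 + 2·-30 = -404

2,0,2 ; -404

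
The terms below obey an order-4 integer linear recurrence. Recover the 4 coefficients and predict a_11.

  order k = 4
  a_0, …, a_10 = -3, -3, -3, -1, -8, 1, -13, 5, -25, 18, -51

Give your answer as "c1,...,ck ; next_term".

  a_4 = -1·-1 + 1·-3 + 1·-3 + 1·-3 = -8
  a_5 = -1·-8 + 1·-1 + 1·-3 + 1·-3 = 1
  a_6 = -1·1 + 1·-8 + 1·-1 + 1·-3 = -13
  a_7 = -1·-13 + 1·1 + 1·-8 + 1·-1 = 5
  a_8 = -1·5 + 1·-13 + 1·1 + 1·-8 = -25
  a_9 = -1·-25 + 1·5 + 1·-13 + 1·1 = 18
  a_10 = -1·18 + 1·-25 + 1·5 + 1·-13 = -51
  a_11 = -1·-51 + 1·18 + 1·-25 + 1·5 = 49

-1,1,1,1 ; 49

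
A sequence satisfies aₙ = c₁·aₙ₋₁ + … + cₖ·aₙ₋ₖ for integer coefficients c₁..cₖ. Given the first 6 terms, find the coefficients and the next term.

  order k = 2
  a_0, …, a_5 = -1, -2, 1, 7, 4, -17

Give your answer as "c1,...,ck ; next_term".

  a_2 = 1·-2 + -3·-1 = 1
  a_3 = 1·1 + -3·-2 = 7
  a_4 = 1·7 + -3·1 = 4
  a_5 = 1·4 + -3·7 = -17
  a_6 = 1·-17 + -3·4 = -29

1,-3 ; -29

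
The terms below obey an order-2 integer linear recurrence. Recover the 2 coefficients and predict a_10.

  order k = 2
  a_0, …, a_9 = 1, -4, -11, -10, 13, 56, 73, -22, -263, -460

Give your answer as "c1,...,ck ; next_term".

2,-3 ; -131

  a_2 = 2·-4 + -3·1 = -11
  a_3 = 2·-11 + -3·-4 = -10
  a_4 = 2·-10 + -3·-11 = 13
  a_5 = 2·13 + -3·-10 = 56
  a_6 = 2·56 + -3·13 = 73
  a_7 = 2·73 + -3·56 = -22
  a_8 = 2·-22 + -3·73 = -263
  a_9 = 2·-263 + -3·-22 = -460
  a_10 = 2·-460 + -3·-263 = -131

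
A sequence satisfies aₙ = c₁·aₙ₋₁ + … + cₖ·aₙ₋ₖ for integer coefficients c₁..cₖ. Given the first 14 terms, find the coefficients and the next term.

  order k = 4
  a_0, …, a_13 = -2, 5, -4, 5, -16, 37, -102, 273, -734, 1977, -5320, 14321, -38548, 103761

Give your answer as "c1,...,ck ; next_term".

  a_4 = -2·5 + 2·-4 + 0·5 + -1·-2 = -16
  a_5 = -2·-16 + 2·5 + 0·-4 + -1·5 = 37
  a_6 = -2·37 + 2·-16 + 0·5 + -1·-4 = -102
  a_7 = -2·-102 + 2·37 + 0·-16 + -1·5 = 273
  a_8 = -2·273 + 2·-102 + 0·37 + -1·-16 = -734
  a_9 = -2·-734 + 2·273 + 0·-102 + -1·37 = 1977
  a_10 = -2·1977 + 2·-734 + 0·273 + -1·-102 = -5320
  a_11 = -2·-5320 + 2·1977 + 0·-734 + -1·273 = 14321
  a_12 = -2·14321 + 2·-5320 + 0·1977 + -1·-734 = -38548
  a_13 = -2·-38548 + 2·14321 + 0·-5320 + -1·1977 = 103761
  a_14 = -2·103761 + 2·-38548 + 0·14321 + -1·-5320 = -279298

-2,2,0,-1 ; -279298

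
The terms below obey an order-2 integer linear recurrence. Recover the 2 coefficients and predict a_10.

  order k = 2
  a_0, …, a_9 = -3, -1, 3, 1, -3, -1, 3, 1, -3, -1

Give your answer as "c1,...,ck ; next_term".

  a_2 = 0·-1 + -1·-3 = 3
  a_3 = 0·3 + -1·-1 = 1
  a_4 = 0·1 + -1·3 = -3
  a_5 = 0·-3 + -1·1 = -1
  a_6 = 0·-1 + -1·-3 = 3
  a_7 = 0·3 + -1·-1 = 1
  a_8 = 0·1 + -1·3 = -3
  a_9 = 0·-3 + -1·1 = -1
  a_10 = 0·-1 + -1·-3 = 3

0,-1 ; 3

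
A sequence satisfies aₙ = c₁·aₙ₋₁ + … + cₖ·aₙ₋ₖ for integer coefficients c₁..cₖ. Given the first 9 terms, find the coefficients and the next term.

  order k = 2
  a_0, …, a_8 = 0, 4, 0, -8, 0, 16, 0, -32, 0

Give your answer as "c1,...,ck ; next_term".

0,-2 ; 64

  a_2 = 0·4 + -2·0 = 0
  a_3 = 0·0 + -2·4 = -8
  a_4 = 0·-8 + -2·0 = 0
  a_5 = 0·0 + -2·-8 = 16
  a_6 = 0·16 + -2·0 = 0
  a_7 = 0·0 + -2·16 = -32
  a_8 = 0·-32 + -2·0 = 0
  a_9 = 0·0 + -2·-32 = 64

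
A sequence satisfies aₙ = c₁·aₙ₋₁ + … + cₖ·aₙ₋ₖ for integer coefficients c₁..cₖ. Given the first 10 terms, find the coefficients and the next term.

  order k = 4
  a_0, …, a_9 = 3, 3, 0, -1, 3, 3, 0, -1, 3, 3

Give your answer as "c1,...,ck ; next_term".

  a_4 = 0·-1 + 0·0 + 0·3 + 1·3 = 3
  a_5 = 0·3 + 0·-1 + 0·0 + 1·3 = 3
  a_6 = 0·3 + 0·3 + 0·-1 + 1·0 = 0
  a_7 = 0·0 + 0·3 + 0·3 + 1·-1 = -1
  a_8 = 0·-1 + 0·0 + 0·3 + 1·3 = 3
  a_9 = 0·3 + 0·-1 + 0·0 + 1·3 = 3
  a_10 = 0·3 + 0·3 + 0·-1 + 1·0 = 0

0,0,0,1 ; 0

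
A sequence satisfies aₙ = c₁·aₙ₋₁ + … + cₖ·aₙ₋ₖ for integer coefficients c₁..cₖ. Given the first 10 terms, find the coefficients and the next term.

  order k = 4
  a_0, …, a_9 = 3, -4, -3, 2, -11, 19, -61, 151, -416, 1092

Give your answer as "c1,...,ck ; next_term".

-2,2,1,1 ; -2926

  a_4 = -2·2 + 2·-3 + 1·-4 + 1·3 = -11
  a_5 = -2·-11 + 2·2 + 1·-3 + 1·-4 = 19
  a_6 = -2·19 + 2·-11 + 1·2 + 1·-3 = -61
  a_7 = -2·-61 + 2·19 + 1·-11 + 1·2 = 151
  a_8 = -2·151 + 2·-61 + 1·19 + 1·-11 = -416
  a_9 = -2·-416 + 2·151 + 1·-61 + 1·19 = 1092
  a_10 = -2·1092 + 2·-416 + 1·151 + 1·-61 = -2926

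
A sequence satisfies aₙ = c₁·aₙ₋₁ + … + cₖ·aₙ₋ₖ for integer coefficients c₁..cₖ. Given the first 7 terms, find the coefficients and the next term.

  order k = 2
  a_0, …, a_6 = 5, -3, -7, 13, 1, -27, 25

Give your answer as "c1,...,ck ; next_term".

-1,-2 ; 29

  a_2 = -1·-3 + -2·5 = -7
  a_3 = -1·-7 + -2·-3 = 13
  a_4 = -1·13 + -2·-7 = 1
  a_5 = -1·1 + -2·13 = -27
  a_6 = -1·-27 + -2·1 = 25
  a_7 = -1·25 + -2·-27 = 29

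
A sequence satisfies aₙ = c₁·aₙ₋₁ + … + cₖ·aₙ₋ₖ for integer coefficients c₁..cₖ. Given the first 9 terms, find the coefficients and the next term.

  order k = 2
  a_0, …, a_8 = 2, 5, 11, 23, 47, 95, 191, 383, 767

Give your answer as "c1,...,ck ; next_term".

3,-2 ; 1535

  a_2 = 3·5 + -2·2 = 11
  a_3 = 3·11 + -2·5 = 23
  a_4 = 3·23 + -2·11 = 47
  a_5 = 3·47 + -2·23 = 95
  a_6 = 3·95 + -2·47 = 191
  a_7 = 3·191 + -2·95 = 383
  a_8 = 3·383 + -2·191 = 767
  a_9 = 3·767 + -2·383 = 1535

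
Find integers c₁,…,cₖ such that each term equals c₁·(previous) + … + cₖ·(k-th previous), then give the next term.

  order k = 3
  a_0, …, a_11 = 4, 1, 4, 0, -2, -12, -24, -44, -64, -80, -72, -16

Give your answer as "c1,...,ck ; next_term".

  a_3 = 2·4 + 0·1 + -2·4 = 0
  a_4 = 2·0 + 0·4 + -2·1 = -2
  a_5 = 2·-2 + 0·0 + -2·4 = -12
  a_6 = 2·-12 + 0·-2 + -2·0 = -24
  a_7 = 2·-24 + 0·-12 + -2·-2 = -44
  a_8 = 2·-44 + 0·-24 + -2·-12 = -64
  a_9 = 2·-64 + 0·-44 + -2·-24 = -80
  a_10 = 2·-80 + 0·-64 + -2·-44 = -72
  a_11 = 2·-72 + 0·-80 + -2·-64 = -16
  a_12 = 2·-16 + 0·-72 + -2·-80 = 128

2,0,-2 ; 128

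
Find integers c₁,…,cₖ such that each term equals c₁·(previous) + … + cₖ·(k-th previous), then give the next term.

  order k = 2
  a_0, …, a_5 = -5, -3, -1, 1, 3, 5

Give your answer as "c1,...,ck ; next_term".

2,-1 ; 7

  a_2 = 2·-3 + -1·-5 = -1
  a_3 = 2·-1 + -1·-3 = 1
  a_4 = 2·1 + -1·-1 = 3
  a_5 = 2·3 + -1·1 = 5
  a_6 = 2·5 + -1·3 = 7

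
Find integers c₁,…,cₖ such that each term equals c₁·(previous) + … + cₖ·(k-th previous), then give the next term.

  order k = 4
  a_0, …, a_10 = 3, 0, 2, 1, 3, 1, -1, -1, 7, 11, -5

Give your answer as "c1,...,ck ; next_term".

  a_4 = 1·1 + -2·2 + 0·0 + 2·3 = 3
  a_5 = 1·3 + -2·1 + 0·2 + 2·0 = 1
  a_6 = 1·1 + -2·3 + 0·1 + 2·2 = -1
  a_7 = 1·-1 + -2·1 + 0·3 + 2·1 = -1
  a_8 = 1·-1 + -2·-1 + 0·1 + 2·3 = 7
  a_9 = 1·7 + -2·-1 + 0·-1 + 2·1 = 11
  a_10 = 1·11 + -2·7 + 0·-1 + 2·-1 = -5
  a_11 = 1·-5 + -2·11 + 0·7 + 2·-1 = -29

1,-2,0,2 ; -29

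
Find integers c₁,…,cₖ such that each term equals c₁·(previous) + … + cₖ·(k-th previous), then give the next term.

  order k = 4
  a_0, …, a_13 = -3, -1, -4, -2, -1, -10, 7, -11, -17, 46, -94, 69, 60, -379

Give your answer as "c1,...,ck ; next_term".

-2,-1,3,2 ; 717

  a_4 = -2·-2 + -1·-4 + 3·-1 + 2·-3 = -1
  a_5 = -2·-1 + -1·-2 + 3·-4 + 2·-1 = -10
  a_6 = -2·-10 + -1·-1 + 3·-2 + 2·-4 = 7
  a_7 = -2·7 + -1·-10 + 3·-1 + 2·-2 = -11
  a_8 = -2·-11 + -1·7 + 3·-10 + 2·-1 = -17
  a_9 = -2·-17 + -1·-11 + 3·7 + 2·-10 = 46
  a_10 = -2·46 + -1·-17 + 3·-11 + 2·7 = -94
  a_11 = -2·-94 + -1·46 + 3·-17 + 2·-11 = 69
  a_12 = -2·69 + -1·-94 + 3·46 + 2·-17 = 60
  a_13 = -2·60 + -1·69 + 3·-94 + 2·46 = -379
  a_14 = -2·-379 + -1·60 + 3·69 + 2·-94 = 717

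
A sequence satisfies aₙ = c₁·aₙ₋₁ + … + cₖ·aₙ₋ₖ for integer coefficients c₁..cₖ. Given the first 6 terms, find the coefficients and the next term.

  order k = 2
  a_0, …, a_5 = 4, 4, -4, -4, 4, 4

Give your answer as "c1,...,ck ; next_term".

  a_2 = 0·4 + -1·4 = -4
  a_3 = 0·-4 + -1·4 = -4
  a_4 = 0·-4 + -1·-4 = 4
  a_5 = 0·4 + -1·-4 = 4
  a_6 = 0·4 + -1·4 = -4

0,-1 ; -4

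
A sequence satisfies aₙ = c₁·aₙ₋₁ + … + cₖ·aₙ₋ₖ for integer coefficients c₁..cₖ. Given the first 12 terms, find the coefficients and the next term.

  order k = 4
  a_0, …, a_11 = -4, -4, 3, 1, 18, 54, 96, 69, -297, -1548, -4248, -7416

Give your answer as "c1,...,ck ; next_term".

3,-3,-3,-3 ; -3969

  a_4 = 3·1 + -3·3 + -3·-4 + -3·-4 = 18
  a_5 = 3·18 + -3·1 + -3·3 + -3·-4 = 54
  a_6 = 3·54 + -3·18 + -3·1 + -3·3 = 96
  a_7 = 3·96 + -3·54 + -3·18 + -3·1 = 69
  a_8 = 3·69 + -3·96 + -3·54 + -3·18 = -297
  a_9 = 3·-297 + -3·69 + -3·96 + -3·54 = -1548
  a_10 = 3·-1548 + -3·-297 + -3·69 + -3·96 = -4248
  a_11 = 3·-4248 + -3·-1548 + -3·-297 + -3·69 = -7416
  a_12 = 3·-7416 + -3·-4248 + -3·-1548 + -3·-297 = -3969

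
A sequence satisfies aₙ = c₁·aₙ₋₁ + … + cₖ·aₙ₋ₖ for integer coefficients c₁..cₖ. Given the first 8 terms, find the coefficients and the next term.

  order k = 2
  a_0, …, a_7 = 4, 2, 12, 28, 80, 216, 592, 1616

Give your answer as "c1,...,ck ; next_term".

  a_2 = 2·2 + 2·4 = 12
  a_3 = 2·12 + 2·2 = 28
  a_4 = 2·28 + 2·12 = 80
  a_5 = 2·80 + 2·28 = 216
  a_6 = 2·216 + 2·80 = 592
  a_7 = 2·592 + 2·216 = 1616
  a_8 = 2·1616 + 2·592 = 4416

2,2 ; 4416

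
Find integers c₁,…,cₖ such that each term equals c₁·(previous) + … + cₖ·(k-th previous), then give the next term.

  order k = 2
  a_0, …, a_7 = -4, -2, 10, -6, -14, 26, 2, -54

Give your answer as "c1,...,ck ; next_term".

-1,-2 ; 50

  a_2 = -1·-2 + -2·-4 = 10
  a_3 = -1·10 + -2·-2 = -6
  a_4 = -1·-6 + -2·10 = -14
  a_5 = -1·-14 + -2·-6 = 26
  a_6 = -1·26 + -2·-14 = 2
  a_7 = -1·2 + -2·26 = -54
  a_8 = -1·-54 + -2·2 = 50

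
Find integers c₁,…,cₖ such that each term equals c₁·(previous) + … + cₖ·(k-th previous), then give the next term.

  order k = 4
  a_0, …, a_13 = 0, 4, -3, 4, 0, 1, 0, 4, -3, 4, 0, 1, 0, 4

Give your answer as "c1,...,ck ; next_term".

-1,0,1,1 ; -3

  a_4 = -1·4 + 0·-3 + 1·4 + 1·0 = 0
  a_5 = -1·0 + 0·4 + 1·-3 + 1·4 = 1
  a_6 = -1·1 + 0·0 + 1·4 + 1·-3 = 0
  a_7 = -1·0 + 0·1 + 1·0 + 1·4 = 4
  a_8 = -1·4 + 0·0 + 1·1 + 1·0 = -3
  a_9 = -1·-3 + 0·4 + 1·0 + 1·1 = 4
  a_10 = -1·4 + 0·-3 + 1·4 + 1·0 = 0
  a_11 = -1·0 + 0·4 + 1·-3 + 1·4 = 1
  a_12 = -1·1 + 0·0 + 1·4 + 1·-3 = 0
  a_13 = -1·0 + 0·1 + 1·0 + 1·4 = 4
  a_14 = -1·4 + 0·0 + 1·1 + 1·0 = -3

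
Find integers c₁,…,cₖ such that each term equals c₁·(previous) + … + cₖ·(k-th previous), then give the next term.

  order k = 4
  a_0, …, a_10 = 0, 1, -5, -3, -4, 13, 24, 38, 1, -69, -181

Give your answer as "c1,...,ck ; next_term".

2,-1,-3,3 ; -182

  a_4 = 2·-3 + -1·-5 + -3·1 + 3·0 = -4
  a_5 = 2·-4 + -1·-3 + -3·-5 + 3·1 = 13
  a_6 = 2·13 + -1·-4 + -3·-3 + 3·-5 = 24
  a_7 = 2·24 + -1·13 + -3·-4 + 3·-3 = 38
  a_8 = 2·38 + -1·24 + -3·13 + 3·-4 = 1
  a_9 = 2·1 + -1·38 + -3·24 + 3·13 = -69
  a_10 = 2·-69 + -1·1 + -3·38 + 3·24 = -181
  a_11 = 2·-181 + -1·-69 + -3·1 + 3·38 = -182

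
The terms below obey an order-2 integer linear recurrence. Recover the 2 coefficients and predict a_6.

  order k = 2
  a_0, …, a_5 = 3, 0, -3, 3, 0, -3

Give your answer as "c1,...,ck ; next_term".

-1,-1 ; 3

  a_2 = -1·0 + -1·3 = -3
  a_3 = -1·-3 + -1·0 = 3
  a_4 = -1·3 + -1·-3 = 0
  a_5 = -1·0 + -1·3 = -3
  a_6 = -1·-3 + -1·0 = 3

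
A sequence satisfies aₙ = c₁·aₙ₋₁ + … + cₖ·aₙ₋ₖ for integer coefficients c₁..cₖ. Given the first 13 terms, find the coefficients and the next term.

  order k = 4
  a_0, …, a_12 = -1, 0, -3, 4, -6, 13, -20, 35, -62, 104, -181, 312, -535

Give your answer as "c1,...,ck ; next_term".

  a_4 = -1·4 + 1·-3 + -1·0 + -1·-1 = -6
  a_5 = -1·-6 + 1·4 + -1·-3 + -1·0 = 13
  a_6 = -1·13 + 1·-6 + -1·4 + -1·-3 = -20
  a_7 = -1·-20 + 1·13 + -1·-6 + -1·4 = 35
  a_8 = -1·35 + 1·-20 + -1·13 + -1·-6 = -62
  a_9 = -1·-62 + 1·35 + -1·-20 + -1·13 = 104
  a_10 = -1·104 + 1·-62 + -1·35 + -1·-20 = -181
  a_11 = -1·-181 + 1·104 + -1·-62 + -1·35 = 312
  a_12 = -1·312 + 1·-181 + -1·104 + -1·-62 = -535
  a_13 = -1·-535 + 1·312 + -1·-181 + -1·104 = 924

-1,1,-1,-1 ; 924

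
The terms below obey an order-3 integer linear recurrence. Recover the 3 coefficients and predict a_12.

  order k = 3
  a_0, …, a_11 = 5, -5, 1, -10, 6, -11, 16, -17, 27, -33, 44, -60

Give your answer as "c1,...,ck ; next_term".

0,1,-1 ; 77

  a_3 = 0·1 + 1·-5 + -1·5 = -10
  a_4 = 0·-10 + 1·1 + -1·-5 = 6
  a_5 = 0·6 + 1·-10 + -1·1 = -11
  a_6 = 0·-11 + 1·6 + -1·-10 = 16
  a_7 = 0·16 + 1·-11 + -1·6 = -17
  a_8 = 0·-17 + 1·16 + -1·-11 = 27
  a_9 = 0·27 + 1·-17 + -1·16 = -33
  a_10 = 0·-33 + 1·27 + -1·-17 = 44
  a_11 = 0·44 + 1·-33 + -1·27 = -60
  a_12 = 0·-60 + 1·44 + -1·-33 = 77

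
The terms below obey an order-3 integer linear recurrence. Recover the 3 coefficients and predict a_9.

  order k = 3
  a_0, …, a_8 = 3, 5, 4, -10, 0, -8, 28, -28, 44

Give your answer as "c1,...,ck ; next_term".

-1,0,-2 ; -100

  a_3 = -1·4 + 0·5 + -2·3 = -10
  a_4 = -1·-10 + 0·4 + -2·5 = 0
  a_5 = -1·0 + 0·-10 + -2·4 = -8
  a_6 = -1·-8 + 0·0 + -2·-10 = 28
  a_7 = -1·28 + 0·-8 + -2·0 = -28
  a_8 = -1·-28 + 0·28 + -2·-8 = 44
  a_9 = -1·44 + 0·-28 + -2·28 = -100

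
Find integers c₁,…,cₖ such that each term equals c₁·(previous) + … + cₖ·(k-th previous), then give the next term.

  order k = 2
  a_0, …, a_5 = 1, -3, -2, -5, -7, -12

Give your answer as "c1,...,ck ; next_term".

  a_2 = 1·-3 + 1·1 = -2
  a_3 = 1·-2 + 1·-3 = -5
  a_4 = 1·-5 + 1·-2 = -7
  a_5 = 1·-7 + 1·-5 = -12
  a_6 = 1·-12 + 1·-7 = -19

1,1 ; -19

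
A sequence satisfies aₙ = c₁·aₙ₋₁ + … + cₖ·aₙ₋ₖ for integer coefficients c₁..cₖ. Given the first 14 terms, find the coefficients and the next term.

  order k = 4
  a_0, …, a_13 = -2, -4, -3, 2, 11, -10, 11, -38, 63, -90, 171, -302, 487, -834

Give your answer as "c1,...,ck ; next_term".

  a_4 = -2·2 + -1·-3 + -2·-4 + -2·-2 = 11
  a_5 = -2·11 + -1·2 + -2·-3 + -2·-4 = -10
  a_6 = -2·-10 + -1·11 + -2·2 + -2·-3 = 11
  a_7 = -2·11 + -1·-10 + -2·11 + -2·2 = -38
  a_8 = -2·-38 + -1·11 + -2·-10 + -2·11 = 63
  a_9 = -2·63 + -1·-38 + -2·11 + -2·-10 = -90
  a_10 = -2·-90 + -1·63 + -2·-38 + -2·11 = 171
  a_11 = -2·171 + -1·-90 + -2·63 + -2·-38 = -302
  a_12 = -2·-302 + -1·171 + -2·-90 + -2·63 = 487
  a_13 = -2·487 + -1·-302 + -2·171 + -2·-90 = -834
  a_14 = -2·-834 + -1·487 + -2·-302 + -2·171 = 1443

-2,-1,-2,-2 ; 1443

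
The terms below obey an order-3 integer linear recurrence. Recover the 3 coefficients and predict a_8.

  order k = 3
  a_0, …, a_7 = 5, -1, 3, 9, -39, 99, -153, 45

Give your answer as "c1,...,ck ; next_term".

  a_3 = -3·3 + -3·-1 + 3·5 = 9
  a_4 = -3·9 + -3·3 + 3·-1 = -39
  a_5 = -3·-39 + -3·9 + 3·3 = 99
  a_6 = -3·99 + -3·-39 + 3·9 = -153
  a_7 = -3·-153 + -3·99 + 3·-39 = 45
  a_8 = -3·45 + -3·-153 + 3·99 = 621

-3,-3,3 ; 621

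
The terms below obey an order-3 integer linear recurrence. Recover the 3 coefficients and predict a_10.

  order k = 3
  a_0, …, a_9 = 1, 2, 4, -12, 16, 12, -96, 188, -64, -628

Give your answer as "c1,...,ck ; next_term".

  a_3 = -2·4 + -3·2 + 2·1 = -12
  a_4 = -2·-12 + -3·4 + 2·2 = 16
  a_5 = -2·16 + -3·-12 + 2·4 = 12
  a_6 = -2·12 + -3·16 + 2·-12 = -96
  a_7 = -2·-96 + -3·12 + 2·16 = 188
  a_8 = -2·188 + -3·-96 + 2·12 = -64
  a_9 = -2·-64 + -3·188 + 2·-96 = -628
  a_10 = -2·-628 + -3·-64 + 2·188 = 1824

-2,-3,2 ; 1824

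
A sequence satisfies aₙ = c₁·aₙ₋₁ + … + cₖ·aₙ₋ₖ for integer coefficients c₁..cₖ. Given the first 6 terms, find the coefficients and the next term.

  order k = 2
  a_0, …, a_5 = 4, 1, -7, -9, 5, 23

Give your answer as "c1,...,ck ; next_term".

1,-2 ; 13

  a_2 = 1·1 + -2·4 = -7
  a_3 = 1·-7 + -2·1 = -9
  a_4 = 1·-9 + -2·-7 = 5
  a_5 = 1·5 + -2·-9 = 23
  a_6 = 1·23 + -2·5 = 13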